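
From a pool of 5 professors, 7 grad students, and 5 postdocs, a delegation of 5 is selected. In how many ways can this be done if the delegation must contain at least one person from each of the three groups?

4375

Total 5-person selections from all 17: C(17,5) = 6188.
Selections missing a whole group: no professors → C(12,5) = 792; no grad students → C(10,5) = 252; no postdocs → C(12,5) = 792.
Add back selections omitting two groups (i.e. drawn from a single group): C(5,5) + C(7,5) + C(5,5) = 23.
By inclusion–exclusion: 6188 − 1836 + 23 = 4375.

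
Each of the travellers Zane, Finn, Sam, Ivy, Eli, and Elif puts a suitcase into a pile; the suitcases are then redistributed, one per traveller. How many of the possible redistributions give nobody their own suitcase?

This is the derangement count D_6: permutations of 6 items with no fixed point.
By inclusion–exclusion this is Σ_{j=0}^{6} (−1)^j C(6,j)·(6−j)!.
Computing: 720 − 720 + 360 − 120 + 30 − 6 + 1 = 265.

265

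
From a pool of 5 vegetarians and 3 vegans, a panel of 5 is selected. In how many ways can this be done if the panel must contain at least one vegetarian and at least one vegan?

55

With no constraint there are C(8,5) = 56 possible selections.
Subtract selections that omit an entire group: no vegetarians → C(3,5) = 0; no vegans → C(5,5) = 1.
Both groups omitted at once is impossible, so 56 − 1 = 55.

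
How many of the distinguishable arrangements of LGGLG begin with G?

With the first slot taken by G, it remains to arrange the other 4 letters (LGLG).
Those 4 letters have G appearing twice and L appearing twice, giving (4)!/(2!·2!) = 6.

6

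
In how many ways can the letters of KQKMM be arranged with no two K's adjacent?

18

Total arrangements of KQKMM: 5!/(2!·2!) = 30.
If the two K's are adjacent, glue them into one block, leaving 4 items to arrange: (4)!/(2!) = 12 ways.
Subtracting, 30 − 12 = 18 arrangements keep the K's apart.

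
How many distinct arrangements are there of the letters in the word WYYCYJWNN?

WYYCYJWNN has 9 letters with N appearing twice, W appearing twice, and Y appearing 3 times.
So there are 9! / (3!·2!·2!) = 15120 distinguishable arrangements.

15120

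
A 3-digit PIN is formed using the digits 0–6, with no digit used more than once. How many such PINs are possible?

This is a permutation of 3 out of 7: P(7,3) = 7!/4!.
That product is 7 × 6 × 5 = 210.

210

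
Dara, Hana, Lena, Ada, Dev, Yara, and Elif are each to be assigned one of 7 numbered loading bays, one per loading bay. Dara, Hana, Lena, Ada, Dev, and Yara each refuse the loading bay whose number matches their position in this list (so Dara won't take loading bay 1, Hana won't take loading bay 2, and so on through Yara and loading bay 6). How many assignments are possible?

2119

Let Aᵢ (for 1 ≤ i ≤ 6) be the placements that put person i in their forbidden loading bay. Any j of these fix j positions, leaving (7−j)! ways to fill the rest, and there are C(6,j) ways to pick which j.
By inclusion–exclusion, the number of valid placements is Σ_{j=0}^{6} (−1)^j C(6,j)·(7−j)!.
Computing: 5040 − 4320 + 1800 − 480 + 90 − 12 + 1 = 2119.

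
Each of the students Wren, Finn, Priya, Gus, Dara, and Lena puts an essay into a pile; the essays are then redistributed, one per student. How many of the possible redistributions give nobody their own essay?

This is the derangement count D_6: permutations of 6 items with no fixed point.
By inclusion–exclusion this is Σ_{j=0}^{6} (−1)^j C(6,j)·(6−j)!.
Computing: 720 − 720 + 360 − 120 + 30 − 6 + 1 = 265.

265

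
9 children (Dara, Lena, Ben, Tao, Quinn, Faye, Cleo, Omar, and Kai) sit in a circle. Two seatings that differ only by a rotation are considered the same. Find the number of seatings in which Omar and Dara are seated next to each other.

Glue Omar and Dara into a block (2 internal orders). Seating 8 units around a circle gives (7)! arrangements.
So 2 × (7)! = 2 × 5040 = 10080.

10080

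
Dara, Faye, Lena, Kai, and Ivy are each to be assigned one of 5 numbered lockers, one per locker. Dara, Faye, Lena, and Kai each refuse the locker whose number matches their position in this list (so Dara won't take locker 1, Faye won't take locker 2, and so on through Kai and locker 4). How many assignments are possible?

Let Aᵢ (for 1 ≤ i ≤ 4) be the placements that put person i in their forbidden locker. Any j of these fix j positions, leaving (5−j)! ways to fill the rest, and there are C(4,j) ways to pick which j.
By inclusion–exclusion, the number of valid placements is Σ_{j=0}^{4} (−1)^j C(4,j)·(5−j)!.
Computing: 120 − 96 + 36 − 8 + 1 = 53.

53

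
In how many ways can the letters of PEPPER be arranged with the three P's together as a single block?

12

Treat the 3 copies of P as a single block. The multiset to arrange is then {PPP, E, E, R}, 4 items in all.
That gives (4)!/(2!) = 12 arrangements.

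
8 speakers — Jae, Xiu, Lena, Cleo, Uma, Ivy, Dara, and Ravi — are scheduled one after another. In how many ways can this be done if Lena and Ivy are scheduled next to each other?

Glue Lena and Ivy into one block (2 internal orders), leaving 7 units to arrange in a row.
That gives 2 × 7! = 2 × 5040 = 10080.

10080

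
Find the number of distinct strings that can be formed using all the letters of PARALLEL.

3360

The 8 letters of PARALLEL have repeats: A appearing twice and L appearing 3 times.
Dividing 8! = 40320 by 3!·2! = 12 for the repeated letters gives 3360.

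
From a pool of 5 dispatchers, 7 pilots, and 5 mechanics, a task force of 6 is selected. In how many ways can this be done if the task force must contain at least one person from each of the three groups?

Unrestricted: C(17,6) = 12376 ways to pick any 6 of the 17.
Subtract selections that omit an entire group: no dispatchers → C(12,6) = 924; no pilots → C(10,6) = 210; no mechanics → C(12,6) = 924.
Add back selections omitting two groups (i.e. drawn from a single group): C(5,6) + C(7,6) + C(5,6) = 7.
By inclusion–exclusion: 12376 − 2058 + 7 = 10325.

10325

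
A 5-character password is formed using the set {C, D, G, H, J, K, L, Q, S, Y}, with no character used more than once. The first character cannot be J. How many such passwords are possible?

27216

The first character has 10−1 = 9 choices (anything except J).
The remaining 4 characters are filled from the other 9 symbols without repetition: 9 × 8 × 7 × 6 = 3024.
Total: 9 × 3024 = 27216.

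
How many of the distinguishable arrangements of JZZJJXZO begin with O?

140

Fix O in the first position and arrange the remaining 7 letters.
Those 7 letters have J appearing 3 times and Z appearing 3 times, giving (7)!/(3!·3!) = 140.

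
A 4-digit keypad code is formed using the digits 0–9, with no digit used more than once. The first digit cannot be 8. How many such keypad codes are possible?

The first digit has 10−1 = 9 choices (anything except 8).
The remaining 3 digits are filled from the other 9 symbols without repetition: 9 × 8 × 7 = 504.
Total: 9 × 504 = 4536.

4536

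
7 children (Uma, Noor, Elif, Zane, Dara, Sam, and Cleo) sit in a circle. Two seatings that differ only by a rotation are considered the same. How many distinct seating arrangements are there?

720

Fix one person's seat to break rotational symmetry; the remaining 6 people can be arranged in (6)! = 720 ways.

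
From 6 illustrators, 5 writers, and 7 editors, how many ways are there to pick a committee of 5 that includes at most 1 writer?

4862

Split by how many writers are chosen (0 through 1).
Sum: C(5,0)·C(13,5) + C(5,1)·C(13,4) = 1287 + 3575 = 4862.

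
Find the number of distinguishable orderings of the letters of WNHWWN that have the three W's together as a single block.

12

Treat the 3 copies of W as a single block. The multiset to arrange is then {WWW, H, N, N}, 4 items in all.
That gives (4)!/(2!) = 12 arrangements.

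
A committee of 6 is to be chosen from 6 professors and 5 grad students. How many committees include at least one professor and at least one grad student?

Total 6-person selections from all 11: C(11,6) = 462.
Subtract selections that omit an entire group: no professors → C(5,6) = 0; no grad students → C(6,6) = 1.
Both groups omitted at once is impossible, so 462 − 1 = 461.

461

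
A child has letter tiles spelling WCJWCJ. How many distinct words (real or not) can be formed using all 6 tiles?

Letter multiplicities in WCJWCJ: C×2, J×2, W×2.
The number of distinct arrangements is 6!/(2!·2!·2!) = 720/8 = 90.

90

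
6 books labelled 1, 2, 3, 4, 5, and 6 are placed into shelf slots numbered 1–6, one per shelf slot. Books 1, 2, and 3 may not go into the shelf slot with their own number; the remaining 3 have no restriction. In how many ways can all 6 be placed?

Let Aᵢ (for i ∈ {1, 2, 3}) be the placements that put book i in its forbidden shelf slot. Any j of these fix j positions, leaving (6−j)! ways to fill the rest, and there are C(3,j) ways to pick which j.
By inclusion–exclusion, the number of valid placements is Σ_{j=0}^{3} (−1)^j C(3,j)·(6−j)!.
Computing: 720 − 360 + 72 − 6 = 426.

426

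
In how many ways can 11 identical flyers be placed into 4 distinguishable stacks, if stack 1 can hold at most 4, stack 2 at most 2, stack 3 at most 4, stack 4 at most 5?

Without the upper bounds there are C(14,3) = 364 ways to split 11 among 4 stacks.
Subtract solutions that violate a single cap (substitute x_i' = x_i − (cap_i+1)): x_1 ≥ 5 gives C(9,3) = 84; x_2 ≥ 3 gives C(11,3) = 165; x_3 ≥ 5 gives C(9,3) = 84; x_4 ≥ 6 gives C(8,3) = 56. Together 389.
Add back pairs where two caps are both exceeded: 20 + 4 + 1 + 20 + 10 + 1 = 56.
By inclusion–exclusion the count is 364 − 389 + 56 = 31.

31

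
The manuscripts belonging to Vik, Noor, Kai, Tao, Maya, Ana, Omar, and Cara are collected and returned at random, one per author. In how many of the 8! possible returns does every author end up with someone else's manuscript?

This is the derangement count D_8: permutations of 8 items with no fixed point.
By inclusion–exclusion this is Σ_{j=0}^{8} (−1)^j C(8,j)·(8−j)!.
Computing: 40320 − 40320 + 20160 − 6720 + 1680 − 336 + 56 − 8 + 1 = 14833.

14833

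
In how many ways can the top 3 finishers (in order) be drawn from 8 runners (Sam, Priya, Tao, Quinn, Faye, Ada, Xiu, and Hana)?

336

This is an ordered selection of 3 from 8: P(8,3).
That gives 8 × 7 × 6 = 336.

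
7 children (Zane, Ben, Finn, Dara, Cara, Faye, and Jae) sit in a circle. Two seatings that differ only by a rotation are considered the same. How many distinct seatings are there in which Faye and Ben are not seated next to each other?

Without the restriction there are (6)! = 720 seatings.
Those with Faye next to Ben: fuse the pair into one unit and seat 6 units around a circle — 2·(5)! = 240.
Subtracting, 720 − 240 = 480.

480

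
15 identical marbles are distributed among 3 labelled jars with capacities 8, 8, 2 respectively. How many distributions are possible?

Ignoring the caps, the number of non-negative solutions to x_1+…+x_3 = 15 is C(17,2) = 136.
Subtract solutions that violate a single cap (substitute x_i' = x_i − (cap_i+1)): x_1 ≥ 9 gives C(8,2) = 28; x_2 ≥ 9 gives C(8,2) = 28; x_3 ≥ 3 gives C(14,2) = 91. Together 147.
Add back pairs where two caps are both exceeded: 0 + 10 + 10 = 20.
By inclusion–exclusion the count is 136 − 147 + 20 = 9.

9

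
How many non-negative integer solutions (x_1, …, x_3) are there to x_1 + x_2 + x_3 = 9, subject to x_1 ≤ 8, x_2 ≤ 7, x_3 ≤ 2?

Ignoring the caps, the number of non-negative solutions to x_1+…+x_3 = 9 is C(11,2) = 55.
Subtract solutions that violate a single cap (substitute x_i' = x_i − (cap_i+1)): x_1 ≥ 9 gives C(2,2) = 1; x_2 ≥ 8 gives C(3,2) = 3; x_3 ≥ 3 gives C(8,2) = 28. Together 32.
No two caps can be exceeded simultaneously, so the pair terms are all 0.
By inclusion–exclusion the count is 55 − 32 + 0 = 23.

23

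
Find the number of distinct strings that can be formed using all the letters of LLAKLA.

60

LLAKLA has 6 letters with A appearing twice and L appearing 3 times.
So there are 6! / (3!·2!) = 60 distinguishable arrangements.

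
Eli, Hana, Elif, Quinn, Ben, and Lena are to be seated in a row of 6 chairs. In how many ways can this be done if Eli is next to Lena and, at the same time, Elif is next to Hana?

Treat {Eli,Lena} as one block (2 orders) and {Elif,Hana} as another (2 orders).
That leaves 4 units to arrange: 2 × 2 × 4! = 4 × 24 = 96.

96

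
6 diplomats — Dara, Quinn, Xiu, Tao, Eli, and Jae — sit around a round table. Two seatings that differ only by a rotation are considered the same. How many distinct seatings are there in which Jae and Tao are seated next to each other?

Glue Jae and Tao into a block (2 internal orders). Seating 5 units around a circle gives (4)! arrangements.
So 2 × (4)! = 2 × 24 = 48.

48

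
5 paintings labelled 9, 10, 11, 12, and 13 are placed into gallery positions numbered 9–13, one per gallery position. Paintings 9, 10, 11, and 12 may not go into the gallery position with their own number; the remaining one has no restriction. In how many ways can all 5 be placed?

53

Let Aᵢ (for 9 ≤ i ≤ 12) be the placements that put painting i in its forbidden gallery position. Any j of these fix j positions, leaving (5−j)! ways to fill the rest, and there are C(4,j) ways to pick which j.
By inclusion–exclusion, the number of valid placements is Σ_{j=0}^{4} (−1)^j C(4,j)·(5−j)!.
Computing: 120 − 96 + 36 − 8 + 1 = 53.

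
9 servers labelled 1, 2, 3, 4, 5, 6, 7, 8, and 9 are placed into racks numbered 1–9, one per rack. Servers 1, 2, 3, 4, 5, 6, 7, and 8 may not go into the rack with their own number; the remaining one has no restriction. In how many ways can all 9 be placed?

148329

Let Aᵢ (for 1 ≤ i ≤ 8) be the placements that put server i in its forbidden rack. Any j of these fix j positions, leaving (9−j)! ways to fill the rest, and there are C(8,j) ways to pick which j.
By inclusion–exclusion, the number of valid placements is Σ_{j=0}^{8} (−1)^j C(8,j)·(9−j)!.
Computing: 362880 − 322560 + 141120 − 40320 + 8400 − 1344 + 168 − 16 + 1 = 148329.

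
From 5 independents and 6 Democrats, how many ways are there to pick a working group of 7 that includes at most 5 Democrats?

325

Split by how many Democrats are chosen (0 through 5).
Sum: C(6,0)·C(5,7) + C(6,1)·C(5,6) + C(6,2)·C(5,5) + C(6,3)·C(5,4) + C(6,4)·C(5,3) + C(6,5)·C(5,2) = 0 + 0 + 15 + 100 + 150 + 60 = 325.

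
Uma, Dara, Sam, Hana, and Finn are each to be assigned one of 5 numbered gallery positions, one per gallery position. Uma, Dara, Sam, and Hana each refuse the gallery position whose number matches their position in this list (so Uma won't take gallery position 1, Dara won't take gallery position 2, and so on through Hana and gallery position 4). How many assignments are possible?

53

Let Aᵢ (for 1 ≤ i ≤ 4) be the placements that put person i in their forbidden gallery position. Any j of these fix j positions, leaving (5−j)! ways to fill the rest, and there are C(4,j) ways to pick which j.
By inclusion–exclusion, the number of valid placements is Σ_{j=0}^{4} (−1)^j C(4,j)·(5−j)!.
Computing: 120 − 96 + 36 − 8 + 1 = 53.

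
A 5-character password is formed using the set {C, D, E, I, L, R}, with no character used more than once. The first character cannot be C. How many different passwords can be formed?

600

The first character has 6−1 = 5 choices (anything except C).
The remaining 4 characters are filled from the other 5 symbols without repetition: 5 × 4 × 3 × 2 = 120.
Total: 5 × 120 = 600.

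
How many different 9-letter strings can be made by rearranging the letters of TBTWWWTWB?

1260

The 9 letters of TBTWWWTWB have repeats: B appearing twice, T appearing 3 times, and W appearing 4 times.
Dividing 9! = 362880 by 4!·3!·2! = 288 for the repeated letters gives 1260.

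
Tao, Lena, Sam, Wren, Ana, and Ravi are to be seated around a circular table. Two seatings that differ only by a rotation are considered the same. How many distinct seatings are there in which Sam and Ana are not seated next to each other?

72

Without the restriction there are (5)! = 120 seatings.
Those with Sam next to Ana: fuse the pair into one unit and seat 5 units around a circle — 2·(4)! = 48.
Subtracting, 120 − 48 = 72.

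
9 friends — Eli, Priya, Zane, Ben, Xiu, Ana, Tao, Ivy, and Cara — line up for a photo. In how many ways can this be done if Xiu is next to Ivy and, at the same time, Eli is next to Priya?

20160

Treat {Xiu,Ivy} as one block (2 orders) and {Eli,Priya} as another (2 orders).
That leaves 7 units to arrange: 2 × 2 × 7! = 4 × 5040 = 20160.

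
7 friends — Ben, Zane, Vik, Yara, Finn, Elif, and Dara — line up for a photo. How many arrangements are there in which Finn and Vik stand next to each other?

Place the 5 others and the Finn-Vik pair as 6 objects in a line; the pair has 2 internal arrangements.
That gives 2 × 6! = 2 × 720 = 1440.

1440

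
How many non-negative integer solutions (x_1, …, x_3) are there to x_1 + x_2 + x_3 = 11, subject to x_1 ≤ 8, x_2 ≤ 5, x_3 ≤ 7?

By stars and bars, unrestricted non-negative solutions to x_1+…+x_3 = 11 number C(11+2,2) = 78.
Subtract solutions that violate a single cap (substitute x_i' = x_i − (cap_i+1)): x_1 ≥ 9 gives C(4,2) = 6; x_2 ≥ 6 gives C(7,2) = 21; x_3 ≥ 8 gives C(5,2) = 10. Together 37.
No two caps can be exceeded simultaneously, so the pair terms are all 0.
By inclusion–exclusion the count is 78 − 37 + 0 = 41.

41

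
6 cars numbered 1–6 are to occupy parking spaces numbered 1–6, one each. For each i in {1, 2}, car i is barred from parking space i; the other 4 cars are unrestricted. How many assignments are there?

Let Aᵢ (for i ∈ {1, 2}) be the placements that put car i in its forbidden parking space. Any j of these fix j positions, leaving (6−j)! ways to fill the rest, and there are C(2,j) ways to pick which j.
By inclusion–exclusion, the number of valid placements is Σ_{j=0}^{2} (−1)^j C(2,j)·(6−j)!.
Computing: 720 − 240 + 24 = 504.

504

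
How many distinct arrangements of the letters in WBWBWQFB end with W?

420

With the last slot taken by W, it remains to arrange the other 7 letters (BWBWQFB).
Those 7 letters have B appearing 3 times and W appearing twice, giving (7)!/(3!·2!) = 420.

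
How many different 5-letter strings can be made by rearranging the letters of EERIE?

Letter multiplicities in EERIE: E×3, I×1, R×1.
The number of distinct arrangements is 5!/(3!) = 120/6 = 20.

20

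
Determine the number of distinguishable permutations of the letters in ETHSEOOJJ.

The 9 letters of ETHSEOOJJ have repeats: E appearing twice, J appearing twice, and O appearing twice.
The number of distinct arrangements is 9!/(2!·2!·2!) = 362880/8 = 45360.

45360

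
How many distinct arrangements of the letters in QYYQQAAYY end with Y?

560

Fix Y in the last position and arrange the remaining 8 letters.
Those 8 letters have A appearing twice, Q appearing 3 times, and Y appearing 3 times, giving (8)!/(3!·3!·2!) = 560.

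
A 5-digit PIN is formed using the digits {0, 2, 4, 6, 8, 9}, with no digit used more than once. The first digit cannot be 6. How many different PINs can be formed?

600

The first digit has 6−1 = 5 choices (anything except 6).
The remaining 4 digits are filled from the other 5 symbols without repetition: 5 × 4 × 3 × 2 = 120.
Total: 5 × 120 = 600.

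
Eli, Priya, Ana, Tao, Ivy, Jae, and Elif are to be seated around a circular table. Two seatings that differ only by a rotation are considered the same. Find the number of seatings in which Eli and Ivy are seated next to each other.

Treat {Eli, Ivy} as one unit (2 internal orders) and seat the resulting 6 units around the table: (5)! circular arrangements.
So 2 × (5)! = 2 × 120 = 240.

240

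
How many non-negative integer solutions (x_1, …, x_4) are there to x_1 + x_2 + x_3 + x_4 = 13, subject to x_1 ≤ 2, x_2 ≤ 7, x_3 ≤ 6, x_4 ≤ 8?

133

Ignoring the caps, the number of non-negative solutions to x_1+…+x_4 = 13 is C(16,3) = 560.
Subtract solutions that violate a single cap (substitute x_i' = x_i − (cap_i+1)): x_1 ≥ 3 gives C(13,3) = 286; x_2 ≥ 8 gives C(8,3) = 56; x_3 ≥ 7 gives C(9,3) = 84; x_4 ≥ 9 gives C(7,3) = 35. Together 461.
Add back pairs where two caps are both exceeded: 10 + 20 + 4 + 0 + 0 + 0 = 34.
By inclusion–exclusion the count is 560 − 461 + 34 = 133.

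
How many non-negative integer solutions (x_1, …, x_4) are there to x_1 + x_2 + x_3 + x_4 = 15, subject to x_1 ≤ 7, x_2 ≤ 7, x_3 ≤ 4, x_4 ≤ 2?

Without the upper bounds there are C(18,3) = 816 ways to split 15 among 4 variables.
Subtract solutions that violate a single cap (substitute x_i' = x_i − (cap_i+1)): x_1 ≥ 8 gives C(10,3) = 120; x_2 ≥ 8 gives C(10,3) = 120; x_3 ≥ 5 gives C(13,3) = 286; x_4 ≥ 3 gives C(15,3) = 455. Together 981.
Add back pairs where two caps are both exceeded: 0 + 10 + 35 + 10 + 35 + 120 = 210.
By inclusion–exclusion the count is 816 − 981 + 210 = 45.

45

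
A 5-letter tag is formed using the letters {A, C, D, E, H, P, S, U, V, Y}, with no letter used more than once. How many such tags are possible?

This is a permutation of 5 out of 10: P(10,5) = 10!/5!.
That product is 10 × 9 × 8 × 7 × 6 = 30240.

30240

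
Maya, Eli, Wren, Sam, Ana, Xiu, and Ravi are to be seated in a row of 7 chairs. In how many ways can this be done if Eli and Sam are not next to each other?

3600

Of the 7! = 5040 arrangements, those with Eli and Sam adjacent number 2 × 6! = 1440 (treat the pair as a block with 2 internal orders).
So 5040 − 1440 = 3600 arrangements keep them apart.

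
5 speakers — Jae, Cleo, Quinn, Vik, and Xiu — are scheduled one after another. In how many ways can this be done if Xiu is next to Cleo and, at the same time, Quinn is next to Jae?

Treat {Xiu,Cleo} as one block (2 orders) and {Quinn,Jae} as another (2 orders).
That leaves 3 units to arrange: 2 × 2 × 3! = 4 × 6 = 24.

24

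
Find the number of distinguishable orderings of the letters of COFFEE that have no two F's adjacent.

120

Total arrangements of COFFEE: 6!/(2!·2!) = 180.
Arrangements with the F's together: treat FF as one letter, giving (5)!/(2!) = 60.
Subtracting, 180 − 60 = 120 arrangements keep the F's apart.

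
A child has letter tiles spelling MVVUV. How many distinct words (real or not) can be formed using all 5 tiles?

MVVUV has 5 letters with V appearing 3 times.
So there are 5! / (3!) = 20 distinguishable arrangements.

20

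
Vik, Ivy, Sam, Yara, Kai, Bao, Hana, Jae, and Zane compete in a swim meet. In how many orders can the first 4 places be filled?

This is an ordered selection of 4 from 9: P(9,4).
That gives 9 × 8 × 7 × 6 = 3024.

3024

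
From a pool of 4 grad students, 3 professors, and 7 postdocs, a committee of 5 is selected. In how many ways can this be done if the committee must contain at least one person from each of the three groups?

1288

Total 5-person selections from all 14: C(14,5) = 2002.
Subtract selections that omit an entire group: no grad students → C(10,5) = 252; no professors → C(11,5) = 462; no postdocs → C(7,5) = 21.
Add back selections omitting two groups (i.e. drawn from a single group): C(4,5) + C(3,5) + C(7,5) = 21.
By inclusion–exclusion: 2002 − 735 + 21 = 1288.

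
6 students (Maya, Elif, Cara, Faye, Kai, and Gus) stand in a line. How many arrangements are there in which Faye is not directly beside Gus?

480

There are 6! = 720 arrangements in all. If Faye and Gus are adjacent, merging them into one block gives 2·(5)! = 240 arrangements.
So 720 − 240 = 480 arrangements keep them apart.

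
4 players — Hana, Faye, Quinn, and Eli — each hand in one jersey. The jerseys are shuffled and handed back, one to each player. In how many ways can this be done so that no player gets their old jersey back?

9

Count assignments avoiding every fixed point. For any j of the 4 players fixed to their old jersey, the other 4−j can be arranged in (4−j)! ways.
By inclusion–exclusion this is Σ_{j=0}^{4} (−1)^j C(4,j)·(4−j)!.
Computing: 24 − 24 + 12 − 4 + 1 = 9.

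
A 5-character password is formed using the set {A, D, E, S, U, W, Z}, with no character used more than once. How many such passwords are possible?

2520

Choose and order 5 of the 7 symbols: the first character has 7 options, the next 6, and so on down to 3.
That product is 7 × 6 × 5 × 4 × 3 = 2520.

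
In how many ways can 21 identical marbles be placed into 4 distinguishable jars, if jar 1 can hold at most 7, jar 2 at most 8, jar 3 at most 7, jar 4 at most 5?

Without the upper bounds there are C(24,3) = 2024 ways to split 21 among 4 jars.
Subtract solutions that violate a single cap (substitute x_i' = x_i − (cap_i+1)): x_1 ≥ 8 gives C(16,3) = 560; x_2 ≥ 9 gives C(15,3) = 455; x_3 ≥ 8 gives C(16,3) = 560; x_4 ≥ 6 gives C(18,3) = 816. Together 2391.
Add back pairs where two caps are both exceeded: 35 + 56 + 120 + 35 + 84 + 120 = 450.
By inclusion–exclusion the count is 2024 − 2391 + 450 = 83.

83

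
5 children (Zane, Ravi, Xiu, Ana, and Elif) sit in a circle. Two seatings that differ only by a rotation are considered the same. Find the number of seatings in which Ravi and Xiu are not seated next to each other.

Without the restriction there are (4)! = 24 seatings.
Those with Ravi next to Xiu: fuse the pair into one unit and seat 4 units around a circle — 2·(3)! = 12.
Subtracting, 24 − 12 = 12.

12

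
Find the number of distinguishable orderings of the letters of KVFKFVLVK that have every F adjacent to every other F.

Treat the 2 copies of F as a single block. The multiset to arrange is then {FF, K, K, K, L, V, V, V}, 8 items in all.
That gives (8)!/(3!·3!) = 1120 arrangements.

1120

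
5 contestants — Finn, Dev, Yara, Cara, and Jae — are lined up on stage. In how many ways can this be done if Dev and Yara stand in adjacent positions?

Treat {Dev, Yara} as a single unit. There are 4 units to order, and the pair itself can be ordered 2 ways.
That gives 2 × 4! = 2 × 24 = 48.

48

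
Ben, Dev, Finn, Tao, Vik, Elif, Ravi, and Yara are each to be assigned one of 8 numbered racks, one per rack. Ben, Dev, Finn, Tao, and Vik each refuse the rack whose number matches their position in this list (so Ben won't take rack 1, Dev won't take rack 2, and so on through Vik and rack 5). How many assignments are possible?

21234

Let Aᵢ (for 1 ≤ i ≤ 5) be the placements that put person i in their forbidden rack. Any j of these fix j positions, leaving (8−j)! ways to fill the rest, and there are C(5,j) ways to pick which j.
By inclusion–exclusion, the number of valid placements is Σ_{j=0}^{5} (−1)^j C(5,j)·(8−j)!.
Computing: 40320 − 25200 + 7200 − 1200 + 120 − 6 = 21234.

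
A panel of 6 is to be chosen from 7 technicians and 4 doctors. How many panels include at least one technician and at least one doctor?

455

With no constraint there are C(11,6) = 462 possible selections.
Selections missing a whole group: no technicians → C(4,6) = 0; no doctors → C(7,6) = 7.
Both groups omitted at once is impossible, so 462 − 7 = 455.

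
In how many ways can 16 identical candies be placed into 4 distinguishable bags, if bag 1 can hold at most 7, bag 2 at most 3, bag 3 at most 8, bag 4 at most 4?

70

Ignoring the caps, the number of non-negative solutions to x_1+…+x_4 = 16 is C(19,3) = 969.
Subtract solutions that violate a single cap (substitute x_i' = x_i − (cap_i+1)): x_1 ≥ 8 gives C(11,3) = 165; x_2 ≥ 4 gives C(15,3) = 455; x_3 ≥ 9 gives C(10,3) = 120; x_4 ≥ 5 gives C(14,3) = 364. Together 1104.
Add back pairs where two caps are both exceeded: 35 + 0 + 20 + 20 + 120 + 10 = 205.
By inclusion–exclusion the count is 969 − 1104 + 205 = 70.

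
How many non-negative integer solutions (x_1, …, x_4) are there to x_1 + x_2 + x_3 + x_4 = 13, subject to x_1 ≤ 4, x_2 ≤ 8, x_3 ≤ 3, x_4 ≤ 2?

30

Ignoring the caps, the number of non-negative solutions to x_1+…+x_4 = 13 is C(16,3) = 560.
Subtract solutions that violate a single cap (substitute x_i' = x_i − (cap_i+1)): x_1 ≥ 5 gives C(11,3) = 165; x_2 ≥ 9 gives C(7,3) = 35; x_3 ≥ 4 gives C(12,3) = 220; x_4 ≥ 3 gives C(13,3) = 286. Together 706.
Add back pairs where two caps are both exceeded: 0 + 35 + 56 + 1 + 4 + 84 = 180.
Subtract triples: 0 + 0 + 4 + 0 = 4.
By inclusion–exclusion the count is 560 − 706 + 180 − 4 = 30.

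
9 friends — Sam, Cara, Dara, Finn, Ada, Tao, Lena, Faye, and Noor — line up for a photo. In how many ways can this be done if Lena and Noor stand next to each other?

80640

Glue Lena and Noor into one block (2 internal orders), leaving 8 units to arrange in a row.
That gives 2 × 8! = 2 × 40320 = 80640.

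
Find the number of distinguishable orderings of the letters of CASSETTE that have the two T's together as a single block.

Treat the 2 copies of T as a single block. The multiset to arrange is then {TT, A, C, E, E, S, S}, 7 items in all.
That gives (7)!/(2!·2!) = 1260 arrangements.

1260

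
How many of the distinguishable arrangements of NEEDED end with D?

With the last slot taken by D, it remains to arrange the other 5 letters (NEEED).
Those 5 letters have E appearing 3 times, giving (5)!/(3!) = 20.

20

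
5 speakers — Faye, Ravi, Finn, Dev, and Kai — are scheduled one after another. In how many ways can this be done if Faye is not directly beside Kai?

There are 5! = 120 arrangements in all. If Faye and Kai are adjacent, merging them into one block gives 2·(4)! = 48 arrangements.
So 120 − 48 = 72 arrangements keep them apart.

72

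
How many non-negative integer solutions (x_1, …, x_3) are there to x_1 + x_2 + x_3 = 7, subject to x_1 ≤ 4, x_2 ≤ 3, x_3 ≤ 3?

10

Without the upper bounds there are C(9,2) = 36 ways to split 7 among 3 variables.
Subtract solutions that violate a single cap (substitute x_i' = x_i − (cap_i+1)): x_1 ≥ 5 gives C(4,2) = 6; x_2 ≥ 4 gives C(5,2) = 10; x_3 ≥ 4 gives C(5,2) = 10. Together 26.
No two caps can be exceeded simultaneously, so the pair terms are all 0.
By inclusion–exclusion the count is 36 − 26 + 0 = 10.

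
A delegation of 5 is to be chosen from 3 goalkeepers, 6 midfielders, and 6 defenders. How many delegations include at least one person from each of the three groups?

Total 5-person selections from all 15: C(15,5) = 3003.
Subtract selections that omit an entire group: no goalkeepers → C(12,5) = 792; no midfielders → C(9,5) = 126; no defenders → C(9,5) = 126.
Add back selections omitting two groups (i.e. drawn from a single group): C(3,5) + C(6,5) + C(6,5) = 12.
By inclusion–exclusion: 3003 − 1044 + 12 = 1971.

1971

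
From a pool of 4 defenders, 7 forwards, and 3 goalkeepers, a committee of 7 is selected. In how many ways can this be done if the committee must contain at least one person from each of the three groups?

Total 7-person selections from all 14: C(14,7) = 3432.
Selections missing a whole group: no defenders → C(10,7) = 120; no forwards → C(7,7) = 1; no goalkeepers → C(11,7) = 330.
Add back selections omitting two groups (i.e. drawn from a single group): C(4,7) + C(7,7) + C(3,7) = 1.
By inclusion–exclusion: 3432 − 451 + 1 = 2982.

2982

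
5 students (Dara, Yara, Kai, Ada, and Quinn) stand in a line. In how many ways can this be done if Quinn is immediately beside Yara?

48

Glue Quinn and Yara into one block (2 internal orders), leaving 4 units to arrange in a row.
That gives 2 × 4! = 2 × 24 = 48.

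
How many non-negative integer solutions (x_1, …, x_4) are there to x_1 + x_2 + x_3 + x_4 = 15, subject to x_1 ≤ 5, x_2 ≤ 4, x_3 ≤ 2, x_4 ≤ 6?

10

Ignoring the caps, the number of non-negative solutions to x_1+…+x_4 = 15 is C(18,3) = 816.
Subtract solutions that violate a single cap (substitute x_i' = x_i − (cap_i+1)): x_1 ≥ 6 gives C(12,3) = 220; x_2 ≥ 5 gives C(13,3) = 286; x_3 ≥ 3 gives C(15,3) = 455; x_4 ≥ 7 gives C(11,3) = 165. Together 1126.
Add back pairs where two caps are both exceeded: 35 + 84 + 10 + 120 + 20 + 56 = 325.
Subtract triples: 4 + 0 + 0 + 1 = 5.
By inclusion–exclusion the count is 816 − 1126 + 325 − 5 = 10.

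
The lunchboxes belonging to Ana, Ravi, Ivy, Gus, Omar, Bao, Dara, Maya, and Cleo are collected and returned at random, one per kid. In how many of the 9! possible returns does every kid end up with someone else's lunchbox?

133496

Let Aᵢ be the assignments in which kid i gets their own lunchbox. We want the size of the complement of A₁∪…∪A_9.
By inclusion–exclusion this is Σ_{j=0}^{9} (−1)^j C(9,j)·(9−j)!.
Computing: 362880 − 362880 + 181440 − 60480 + 15120 − 3024 + 504 − 72 + 9 − 1 = 133496.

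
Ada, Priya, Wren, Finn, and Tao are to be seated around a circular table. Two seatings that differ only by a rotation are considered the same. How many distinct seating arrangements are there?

24

Seat Ada anywhere (absorbing the rotational symmetry), then permute the other 4: (4)! = 24.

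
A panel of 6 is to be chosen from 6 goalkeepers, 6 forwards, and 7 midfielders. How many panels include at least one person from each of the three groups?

Total 6-person selections from all 19: C(19,6) = 27132.
Selections missing a whole group: no goalkeepers → C(13,6) = 1716; no forwards → C(13,6) = 1716; no midfielders → C(12,6) = 924.
Add back selections omitting two groups (i.e. drawn from a single group): C(6,6) + C(6,6) + C(7,6) = 9.
By inclusion–exclusion: 27132 − 4356 + 9 = 22785.

22785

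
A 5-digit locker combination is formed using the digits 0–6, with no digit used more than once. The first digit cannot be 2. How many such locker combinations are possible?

The first digit has 7−1 = 6 choices (anything except 2).
The remaining 4 digits are filled from the other 6 symbols without repetition: 6 × 5 × 4 × 3 = 360.
Total: 6 × 360 = 2160.

2160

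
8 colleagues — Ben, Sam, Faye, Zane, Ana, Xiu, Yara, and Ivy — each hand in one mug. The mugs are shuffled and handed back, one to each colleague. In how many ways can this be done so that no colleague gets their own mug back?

14833

This is the derangement count D_8: permutations of 8 items with no fixed point.
By inclusion–exclusion this is Σ_{j=0}^{8} (−1)^j C(8,j)·(8−j)!.
Computing: 40320 − 40320 + 20160 − 6720 + 1680 − 336 + 56 − 8 + 1 = 14833.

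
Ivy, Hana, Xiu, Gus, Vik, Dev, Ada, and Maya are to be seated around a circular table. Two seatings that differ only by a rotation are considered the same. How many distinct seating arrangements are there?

Fix one person's seat to break rotational symmetry; the remaining 7 people can be arranged in (7)! = 5040 ways.

5040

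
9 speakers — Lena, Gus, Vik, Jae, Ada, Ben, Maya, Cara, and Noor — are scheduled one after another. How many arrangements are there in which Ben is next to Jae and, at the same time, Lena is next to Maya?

20160

Treat {Ben,Jae} as one block (2 orders) and {Lena,Maya} as another (2 orders).
That leaves 7 units to arrange: 2 × 2 × 7! = 4 × 5040 = 20160.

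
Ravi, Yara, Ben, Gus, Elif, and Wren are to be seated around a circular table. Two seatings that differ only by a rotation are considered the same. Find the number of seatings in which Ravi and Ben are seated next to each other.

48

Treat {Ravi, Ben} as one unit (2 internal orders) and seat the resulting 5 units around the table: (4)! circular arrangements.
So 2 × (4)! = 2 × 24 = 48.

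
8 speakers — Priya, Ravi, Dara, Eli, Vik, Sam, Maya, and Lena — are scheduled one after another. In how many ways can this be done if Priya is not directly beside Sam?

30240

Of the 8! = 40320 arrangements, those with Priya and Sam adjacent number 2 × 7! = 10080 (treat the pair as a block with 2 internal orders).
Complementary counting: 40320 − 10080 = 30240.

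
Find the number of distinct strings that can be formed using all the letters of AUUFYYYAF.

7560

The 9 letters of AUUFYYYAF have repeats: A appearing twice, F appearing twice, U appearing twice, and Y appearing 3 times.
Dividing 9! = 362880 by 3!·2!·2!·2! = 48 for the repeated letters gives 7560.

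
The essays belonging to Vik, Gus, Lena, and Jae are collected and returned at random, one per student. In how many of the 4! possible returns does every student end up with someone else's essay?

Count assignments avoiding every fixed point. For any j of the 4 students fixed to their own essay, the other 4−j can be arranged in (4−j)! ways.
By inclusion–exclusion this is Σ_{j=0}^{4} (−1)^j C(4,j)·(4−j)!.
Computing: 24 − 24 + 12 − 4 + 1 = 9.

9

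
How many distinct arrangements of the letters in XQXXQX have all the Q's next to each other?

Treat the 2 copies of Q as a single block. The multiset to arrange is then {QQ, X, X, X, X}, 5 items in all.
That gives (5)!/(4!) = 5 arrangements.

5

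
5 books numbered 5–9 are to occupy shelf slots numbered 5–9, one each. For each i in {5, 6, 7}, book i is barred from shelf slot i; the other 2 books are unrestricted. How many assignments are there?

Let Aᵢ (for i ∈ {5, 6, 7}) be the placements that put book i in its forbidden shelf slot. Any j of these fix j positions, leaving (5−j)! ways to fill the rest, and there are C(3,j) ways to pick which j.
By inclusion–exclusion, the number of valid placements is Σ_{j=0}^{3} (−1)^j C(3,j)·(5−j)!.
Computing: 120 − 72 + 18 − 2 = 64.

64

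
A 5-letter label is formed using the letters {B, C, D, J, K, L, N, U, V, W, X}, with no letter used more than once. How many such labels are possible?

55440

Choose and order 5 of the 11 symbols: the first letter has 11 options, the next 10, and so on down to 7.
That product is 11 × 10 × 9 × 8 × 7 = 55440.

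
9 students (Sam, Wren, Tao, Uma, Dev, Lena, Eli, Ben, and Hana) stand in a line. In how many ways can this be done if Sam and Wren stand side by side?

80640

Glue Sam and Wren into one block (2 internal orders), leaving 8 units to arrange in a row.
So the count is 2·(8)! = 80640.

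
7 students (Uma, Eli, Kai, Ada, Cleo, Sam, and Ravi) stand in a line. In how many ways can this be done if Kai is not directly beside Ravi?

3600

There are 7! = 5040 arrangements in all. If Kai and Ravi are adjacent, merging them into one block gives 2·(6)! = 1440 arrangements.
So 5040 − 1440 = 3600 arrangements keep them apart.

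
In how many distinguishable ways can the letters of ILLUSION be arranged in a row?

ILLUSION has 8 letters with I appearing twice and L appearing twice.
The number of distinct arrangements is 8!/(2!·2!) = 40320/4 = 10080.

10080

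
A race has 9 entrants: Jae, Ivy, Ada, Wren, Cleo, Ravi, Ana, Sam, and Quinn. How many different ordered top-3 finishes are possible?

There are 9 choices for 1st place, 8 for 2nd, and 7 for 3rd.
That gives 9 × 8 × 7 = 504.

504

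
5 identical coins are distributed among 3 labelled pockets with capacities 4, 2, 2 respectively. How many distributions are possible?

Without the upper bounds there are C(7,2) = 21 ways to split 5 among 3 pockets.
Subtract solutions that violate a single cap (substitute x_i' = x_i − (cap_i+1)): x_1 ≥ 5 gives C(2,2) = 1; x_2 ≥ 3 gives C(4,2) = 6; x_3 ≥ 3 gives C(4,2) = 6. Together 13.
No two caps can be exceeded simultaneously, so the pair terms are all 0.
By inclusion–exclusion the count is 21 − 13 + 0 = 8.

8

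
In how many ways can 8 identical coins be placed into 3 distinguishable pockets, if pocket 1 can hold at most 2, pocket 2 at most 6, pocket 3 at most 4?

Ignoring the caps, the number of non-negative solutions to x_1+…+x_3 = 8 is C(10,2) = 45.
Subtract solutions that violate a single cap (substitute x_i' = x_i − (cap_i+1)): x_1 ≥ 3 gives C(7,2) = 21; x_2 ≥ 7 gives C(3,2) = 3; x_3 ≥ 5 gives C(5,2) = 10. Together 34.
Add back pairs where two caps are both exceeded: 0 + 1 + 0 = 1.
By inclusion–exclusion the count is 45 − 34 + 1 = 12.

12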